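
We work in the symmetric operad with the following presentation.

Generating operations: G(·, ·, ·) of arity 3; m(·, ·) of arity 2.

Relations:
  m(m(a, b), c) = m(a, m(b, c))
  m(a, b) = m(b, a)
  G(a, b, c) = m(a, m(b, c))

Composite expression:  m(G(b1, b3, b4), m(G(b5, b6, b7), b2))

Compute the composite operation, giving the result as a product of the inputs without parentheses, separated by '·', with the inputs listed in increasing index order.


Any arrangement under m is one operation, so sort the b-inputs.
G(b1, b3, b4) reduces to b1 · b3 · b4
G(b5, b6, b7) reduces to b5 · b6 · b7
m(G(b5, b6, b7), b2) reduces to b5 · b6 · b7 · b2
m(G(b1, b3, b4), m(G(b5, b6, b7), b2)) reduces to b1 · b3 · b4 · b5 · b6 · b7 · b2
putting the inputs in ascending order: b1 · b2 · b3 · b4 · b5 · b6 · b7

b1 · b2 · b3 · b4 · b5 · b6 · b7


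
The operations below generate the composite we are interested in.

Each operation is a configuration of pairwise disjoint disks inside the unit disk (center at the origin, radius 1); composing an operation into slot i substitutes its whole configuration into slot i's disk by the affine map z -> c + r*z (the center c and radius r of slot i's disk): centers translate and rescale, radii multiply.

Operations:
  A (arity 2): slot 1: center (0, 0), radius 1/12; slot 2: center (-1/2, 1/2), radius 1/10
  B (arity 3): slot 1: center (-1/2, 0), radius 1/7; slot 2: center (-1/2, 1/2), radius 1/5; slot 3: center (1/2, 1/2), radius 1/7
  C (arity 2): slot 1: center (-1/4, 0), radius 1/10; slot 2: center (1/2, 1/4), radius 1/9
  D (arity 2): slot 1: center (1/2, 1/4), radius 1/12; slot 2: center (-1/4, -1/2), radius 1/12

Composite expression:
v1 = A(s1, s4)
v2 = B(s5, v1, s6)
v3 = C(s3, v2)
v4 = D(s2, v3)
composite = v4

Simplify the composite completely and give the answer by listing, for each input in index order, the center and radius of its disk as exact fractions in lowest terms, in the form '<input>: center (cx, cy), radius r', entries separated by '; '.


Each s-disk chains the slot maps above it in D; radii multiply.
tracing s2 down its 1-map path: center (1/2, 1/4), radius 1/12
tracing s3 down its 2-map path: center (-13/48, -1/2), radius 1/120
tracing s5 down its 3-map path: center (-23/108, -23/48), radius 1/756
tracing s1 down its 4-map path: center (-23/108, -205/432), radius 1/6480
tracing s4 down its 4-map path: center (-77/360, -341/720), radius 1/5400
tracing s6 down its 3-map path: center (-11/54, -205/432), radius 1/756

s1: center (-23/108, -205/432), radius 1/6480; s2: center (1/2, 1/4), radius 1/12; s3: center (-13/48, -1/2), radius 1/120; s4: center (-77/360, -341/720), radius 1/5400; s5: center (-23/108, -23/48), radius 1/756; s6: center (-11/54, -205/432), radius 1/756


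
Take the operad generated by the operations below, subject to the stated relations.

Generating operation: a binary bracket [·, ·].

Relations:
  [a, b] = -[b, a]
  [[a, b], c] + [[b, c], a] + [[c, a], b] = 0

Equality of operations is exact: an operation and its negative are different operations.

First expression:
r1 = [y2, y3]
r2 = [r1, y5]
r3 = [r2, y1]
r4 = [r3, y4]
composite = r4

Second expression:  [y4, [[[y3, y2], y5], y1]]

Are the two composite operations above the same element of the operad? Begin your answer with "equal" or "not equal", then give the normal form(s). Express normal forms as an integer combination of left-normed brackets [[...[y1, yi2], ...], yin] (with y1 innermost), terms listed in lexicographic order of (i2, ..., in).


equal; the common form is -[[[[y1, y2], y3], y5], y4] + [[[[y1, y3], y2], y5], y4] + [[[[y1, y5], y2], y3], y4] - [[[[y1, y5], y3], y2], y4]


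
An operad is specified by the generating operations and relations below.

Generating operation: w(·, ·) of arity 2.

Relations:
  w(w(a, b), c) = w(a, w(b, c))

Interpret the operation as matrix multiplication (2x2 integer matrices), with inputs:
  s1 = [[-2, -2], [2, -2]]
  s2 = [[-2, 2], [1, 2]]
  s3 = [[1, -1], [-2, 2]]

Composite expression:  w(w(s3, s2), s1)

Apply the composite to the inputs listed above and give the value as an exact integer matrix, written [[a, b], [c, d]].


w(s3, s2) = [[-3, 0], [6, 0]]
w(w(s3, s2), s1) = [[6, 6], [-12, -12]]

[[6, 6], [-12, -12]]


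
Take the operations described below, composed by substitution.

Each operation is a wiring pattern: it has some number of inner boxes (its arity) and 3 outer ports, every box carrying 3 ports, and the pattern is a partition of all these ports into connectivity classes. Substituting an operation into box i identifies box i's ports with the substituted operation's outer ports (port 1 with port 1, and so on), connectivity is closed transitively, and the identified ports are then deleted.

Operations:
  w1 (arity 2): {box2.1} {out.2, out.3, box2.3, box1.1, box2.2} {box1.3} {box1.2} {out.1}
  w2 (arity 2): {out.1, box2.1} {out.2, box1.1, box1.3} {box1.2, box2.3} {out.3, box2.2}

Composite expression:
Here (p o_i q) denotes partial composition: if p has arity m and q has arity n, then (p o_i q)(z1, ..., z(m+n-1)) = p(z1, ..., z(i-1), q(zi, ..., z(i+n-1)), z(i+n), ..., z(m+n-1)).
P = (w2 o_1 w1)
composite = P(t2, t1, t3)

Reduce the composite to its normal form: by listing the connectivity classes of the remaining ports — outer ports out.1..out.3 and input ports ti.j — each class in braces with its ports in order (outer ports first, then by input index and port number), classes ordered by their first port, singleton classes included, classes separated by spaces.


{out.1, t3.1} {out.2, t1.2, t1.3, t2.1, t3.3} {out.3, t3.2} {t1.1} {t2.2} {t2.3}

Reachability decides: close wires over w2-identified ports.
stage w1: inputs (t2, t1), connectivity {out.1} {out.2, out.3, t1.2, t1.3, t2.1} {t1.1} {t2.2} {t2.3}, out.j its boundary
stage w2: inputs (t2, t1, t3), connectivity {out.1, t3.1} {out.2, t1.2, t1.3, t2.1, t3.3} {out.3, t3.2} {t1.1} {t2.2} {t2.3}, out.j its boundary


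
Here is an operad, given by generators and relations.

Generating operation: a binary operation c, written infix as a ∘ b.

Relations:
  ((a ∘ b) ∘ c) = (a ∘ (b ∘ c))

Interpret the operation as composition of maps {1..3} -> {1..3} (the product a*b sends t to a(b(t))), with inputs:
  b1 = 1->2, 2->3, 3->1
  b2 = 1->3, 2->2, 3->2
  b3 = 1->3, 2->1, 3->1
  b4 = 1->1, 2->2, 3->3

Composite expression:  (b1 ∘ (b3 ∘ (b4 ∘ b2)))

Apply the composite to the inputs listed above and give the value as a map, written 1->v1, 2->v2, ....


1->2, 2->2, 3->2

(b4 ∘ b2) = 1->3, 2->2, 3->2
(b3 ∘ (b4 ∘ b2)) = 1->1, 2->1, 3->1
(b1 ∘ (b3 ∘ (b4 ∘ b2))) = 1->2, 2->2, 3->2


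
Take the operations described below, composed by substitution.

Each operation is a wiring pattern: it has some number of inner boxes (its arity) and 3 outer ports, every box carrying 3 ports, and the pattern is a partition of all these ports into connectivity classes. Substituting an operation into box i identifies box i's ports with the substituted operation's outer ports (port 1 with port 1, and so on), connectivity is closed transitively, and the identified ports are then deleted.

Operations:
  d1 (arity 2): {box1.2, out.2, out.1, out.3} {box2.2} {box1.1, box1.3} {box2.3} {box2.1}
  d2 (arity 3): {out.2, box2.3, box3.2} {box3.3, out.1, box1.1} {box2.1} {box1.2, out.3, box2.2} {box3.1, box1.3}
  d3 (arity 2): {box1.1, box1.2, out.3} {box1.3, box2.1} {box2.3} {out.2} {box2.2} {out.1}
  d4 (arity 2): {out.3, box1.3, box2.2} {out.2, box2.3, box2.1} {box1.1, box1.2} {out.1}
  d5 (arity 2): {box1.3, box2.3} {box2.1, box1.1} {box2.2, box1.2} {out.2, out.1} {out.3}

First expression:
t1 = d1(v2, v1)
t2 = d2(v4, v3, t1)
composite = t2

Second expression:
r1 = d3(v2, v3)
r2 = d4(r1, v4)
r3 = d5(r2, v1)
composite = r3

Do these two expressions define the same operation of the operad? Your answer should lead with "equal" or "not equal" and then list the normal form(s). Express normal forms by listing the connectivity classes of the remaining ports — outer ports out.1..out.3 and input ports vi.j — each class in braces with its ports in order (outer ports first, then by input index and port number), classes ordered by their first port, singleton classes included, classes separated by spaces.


not equal: they reduce to {out.1, out.2, v2.2, v3.3, v4.1, v4.3} {out.3, v3.2, v4.2} {v1.1} {v1.2} {v1.3} {v2.1, v2.3} {v3.1} and {out.1, out.2} {out.3} {v1.1} {v1.2, v4.1, v4.3} {v1.3, v2.1, v2.2, v4.2} {v2.3, v3.1} {v3.2} {v3.3}


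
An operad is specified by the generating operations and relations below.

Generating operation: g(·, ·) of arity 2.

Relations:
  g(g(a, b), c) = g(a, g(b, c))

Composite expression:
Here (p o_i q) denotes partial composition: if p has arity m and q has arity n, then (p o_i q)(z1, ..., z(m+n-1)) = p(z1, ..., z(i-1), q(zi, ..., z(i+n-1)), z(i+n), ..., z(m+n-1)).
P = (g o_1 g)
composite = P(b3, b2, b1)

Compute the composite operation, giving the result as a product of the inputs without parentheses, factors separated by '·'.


Every regrouping of g is equal, so read the b-inputs in written order.
g(b3, b2) unparenthesizes to b3 · b2
g(g(b3, b2), b1) unparenthesizes to b3 · b2 · b1

b3 · b2 · b1


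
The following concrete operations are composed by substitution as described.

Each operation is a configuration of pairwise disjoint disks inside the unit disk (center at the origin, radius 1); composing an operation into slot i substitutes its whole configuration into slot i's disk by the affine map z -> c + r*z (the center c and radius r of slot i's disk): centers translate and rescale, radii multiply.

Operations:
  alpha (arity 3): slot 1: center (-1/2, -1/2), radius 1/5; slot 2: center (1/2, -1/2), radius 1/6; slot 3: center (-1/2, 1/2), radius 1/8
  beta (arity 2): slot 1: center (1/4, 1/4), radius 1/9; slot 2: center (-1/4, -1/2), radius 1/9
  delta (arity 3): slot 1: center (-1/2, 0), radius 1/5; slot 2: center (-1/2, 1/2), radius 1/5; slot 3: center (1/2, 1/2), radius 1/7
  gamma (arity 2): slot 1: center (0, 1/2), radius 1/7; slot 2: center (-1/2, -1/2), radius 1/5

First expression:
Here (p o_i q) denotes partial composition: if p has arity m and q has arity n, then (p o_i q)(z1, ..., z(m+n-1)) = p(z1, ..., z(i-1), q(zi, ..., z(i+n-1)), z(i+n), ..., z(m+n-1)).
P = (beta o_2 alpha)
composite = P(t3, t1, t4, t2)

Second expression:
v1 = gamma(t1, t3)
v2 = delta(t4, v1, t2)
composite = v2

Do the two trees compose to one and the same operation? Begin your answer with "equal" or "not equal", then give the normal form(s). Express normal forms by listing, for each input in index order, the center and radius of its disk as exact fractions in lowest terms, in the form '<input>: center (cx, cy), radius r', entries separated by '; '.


not equal — first t1: center (-11/36, -5/9), radius 1/45; t2: center (-11/36, -4/9), radius 1/72; t3: center (1/4, 1/4), radius 1/9; t4: center (-7/36, -5/9), radius 1/54, second t1: center (-1/2, 3/5), radius 1/35; t2: center (1/2, 1/2), radius 1/7; t3: center (-3/5, 2/5), radius 1/25; t4: center (-1/2, 0), radius 1/5

Normal form of the first expression: t1: center (-11/36, -5/9), radius 1/45; t2: center (-11/36, -4/9), radius 1/72; t3: center (1/4, 1/4), radius 1/9; t4: center (-7/36, -5/9), radius 1/54
Normal form of the second expression: t1: center (-1/2, 3/5), radius 1/35; t2: center (1/2, 1/2), radius 1/7; t3: center (-3/5, 2/5), radius 1/25; t4: center (-1/2, 0), radius 1/5
They disagree, so not equal.


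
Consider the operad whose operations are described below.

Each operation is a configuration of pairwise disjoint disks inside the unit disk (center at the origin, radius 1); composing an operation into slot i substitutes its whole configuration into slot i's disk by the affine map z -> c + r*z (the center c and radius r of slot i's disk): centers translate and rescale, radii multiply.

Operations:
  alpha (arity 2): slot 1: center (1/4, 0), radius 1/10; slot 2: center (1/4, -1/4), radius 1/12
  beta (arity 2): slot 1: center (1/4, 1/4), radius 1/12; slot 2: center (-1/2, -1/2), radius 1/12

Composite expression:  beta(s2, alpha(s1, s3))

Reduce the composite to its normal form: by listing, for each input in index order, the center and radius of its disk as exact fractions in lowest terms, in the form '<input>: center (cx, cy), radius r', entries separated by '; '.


s1: center (-23/48, -1/2), radius 1/120; s2: center (1/4, 1/4), radius 1/12; s3: center (-23/48, -25/48), radius 1/144

Below beta, radii multiply path by path; the s-disk centers shift.
for s2, the 1-step affine chain lands on center (1/4, 1/4), radius 1/12
for s1, the 2-step affine chain lands on center (-23/48, -1/2), radius 1/120
for s3, the 2-step affine chain lands on center (-23/48, -25/48), radius 1/144


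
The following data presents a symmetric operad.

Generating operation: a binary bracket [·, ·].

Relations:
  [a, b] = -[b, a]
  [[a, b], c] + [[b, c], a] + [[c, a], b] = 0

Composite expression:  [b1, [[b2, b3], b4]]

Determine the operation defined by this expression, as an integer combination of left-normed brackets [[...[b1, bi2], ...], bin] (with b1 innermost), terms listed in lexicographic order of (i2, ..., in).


[[[b1, b2], b3], b4] - [[[b1, b3], b2], b4] - [[[b1, b4], b2], b3] + [[[b1, b4], b3], b2]

In the tensor algebra, words opening b1 carry the b1-anchored form.
Composite bracket: [b1, [[b2, b3], b4]]
Full expansion: 8 signed words from ab - ba (2^3 = 8).
Only words starting with b1 matter:
  the word b1b2b3b4 carries sign +1 and contributes +[[[b1, b2], b3], b4]
  the word b1b3b2b4 carries sign -1 and contributes -[[[b1, b3], b2], b4]
  the word b1b4b2b3 carries sign -1 and contributes -[[[b1, b4], b2], b3]
  the word b1b4b3b2 carries sign +1 and contributes +[[[b1, b4], b3], b2]


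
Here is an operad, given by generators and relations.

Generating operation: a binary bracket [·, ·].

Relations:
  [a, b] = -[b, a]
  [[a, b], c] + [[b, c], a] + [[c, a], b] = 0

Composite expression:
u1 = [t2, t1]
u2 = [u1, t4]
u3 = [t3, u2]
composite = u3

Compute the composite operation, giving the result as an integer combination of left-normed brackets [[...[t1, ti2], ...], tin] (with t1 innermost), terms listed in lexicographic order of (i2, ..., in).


[[[t1, t2], t4], t3]

Antisymmetry and Jacobi reduce to t1-anchored left-normed brackets.
Composite bracket: [t3, [[t2, t1], t4]]
The bracket unfolds into 8 signed words via [a, b] = ab - ba (2^3 = 8).
Collect the words opening with t1:
  the word t1t2t4t3 carries sign +1 and contributes +[[[t1, t2], t4], t3]


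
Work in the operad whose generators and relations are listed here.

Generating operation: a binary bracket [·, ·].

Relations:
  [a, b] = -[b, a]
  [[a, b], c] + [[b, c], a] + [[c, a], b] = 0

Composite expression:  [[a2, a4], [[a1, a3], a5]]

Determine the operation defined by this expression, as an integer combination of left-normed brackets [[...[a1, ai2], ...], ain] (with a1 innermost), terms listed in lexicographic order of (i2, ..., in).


-[[[[a1, a3], a5], a2], a4] + [[[[a1, a3], a5], a4], a2]

Left-normed coefficients sit on the a1-initial expansion words.
Composite bracket: [[a2, a4], [[a1, a3], a5]]
Under [a, b] = ab - ba we get 16 signed associative words (2^4 = 16).
Coefficients come from the a1-initial words:
  a1a3a5a2a4 (sign -1) contributes -[[[[a1, a3], a5], a2], a4]
  a1a3a5a4a2 (sign +1) contributes +[[[[a1, a3], a5], a4], a2]


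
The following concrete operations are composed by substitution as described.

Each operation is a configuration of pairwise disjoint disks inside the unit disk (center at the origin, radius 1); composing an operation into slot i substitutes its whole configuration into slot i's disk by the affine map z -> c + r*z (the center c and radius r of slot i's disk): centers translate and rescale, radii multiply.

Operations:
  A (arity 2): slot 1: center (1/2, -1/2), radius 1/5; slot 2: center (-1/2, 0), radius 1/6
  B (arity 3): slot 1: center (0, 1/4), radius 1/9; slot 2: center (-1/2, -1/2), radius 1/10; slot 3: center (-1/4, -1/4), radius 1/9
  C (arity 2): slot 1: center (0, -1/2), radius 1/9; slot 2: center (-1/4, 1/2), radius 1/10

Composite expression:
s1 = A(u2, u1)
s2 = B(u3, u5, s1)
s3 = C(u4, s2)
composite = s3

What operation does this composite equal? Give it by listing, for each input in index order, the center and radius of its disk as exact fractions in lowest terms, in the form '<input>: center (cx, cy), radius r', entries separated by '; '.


Affine substitution under C: radii multiply and u-centers shift.
tracing u4 down its 1-map path: center (0, -1/2), radius 1/9
tracing u3 down its 2-map path: center (-1/4, 21/40), radius 1/90
tracing u5 down its 2-map path: center (-3/10, 9/20), radius 1/100
tracing u2 down its 3-map path: center (-97/360, 169/360), radius 1/450
tracing u1 down its 3-map path: center (-101/360, 19/40), radius 1/540

u1: center (-101/360, 19/40), radius 1/540; u2: center (-97/360, 169/360), radius 1/450; u3: center (-1/4, 21/40), radius 1/90; u4: center (0, -1/2), radius 1/9; u5: center (-3/10, 9/20), radius 1/100


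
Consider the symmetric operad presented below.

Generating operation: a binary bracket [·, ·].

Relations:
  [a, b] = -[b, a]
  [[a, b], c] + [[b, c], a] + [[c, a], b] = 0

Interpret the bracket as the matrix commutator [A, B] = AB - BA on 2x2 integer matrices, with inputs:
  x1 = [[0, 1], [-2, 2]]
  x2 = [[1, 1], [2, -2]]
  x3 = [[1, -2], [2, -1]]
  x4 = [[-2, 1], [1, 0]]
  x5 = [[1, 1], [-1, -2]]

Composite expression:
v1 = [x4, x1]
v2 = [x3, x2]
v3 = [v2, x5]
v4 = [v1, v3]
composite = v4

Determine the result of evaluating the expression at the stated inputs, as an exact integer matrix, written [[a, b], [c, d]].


[[-216, 216], [84, 216]]

[x4, x1] = [[-3, 0], [-6, 3]]
[x3, x2] = [[-6, 8], [2, 6]]
[[x3, x2], x5] = [[-10, -36], [-6, 10]]
[[x4, x1], [[x3, x2], x5]] = [[-216, 216], [84, 216]]


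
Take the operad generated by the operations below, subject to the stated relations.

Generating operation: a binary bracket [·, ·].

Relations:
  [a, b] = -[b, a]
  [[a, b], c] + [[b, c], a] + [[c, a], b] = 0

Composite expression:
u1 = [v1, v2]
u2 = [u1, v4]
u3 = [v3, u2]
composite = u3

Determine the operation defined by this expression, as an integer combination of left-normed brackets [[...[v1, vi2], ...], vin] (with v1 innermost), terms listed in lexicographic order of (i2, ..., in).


-[[[v1, v2], v4], v3]

In the tensor algebra, words opening v1 carry the v1-anchored form.
Composite bracket: [v3, [[v1, v2], v4]]
Full expansion: 8 signed words from ab - ba (2^3 = 8).
The v1-initial words carry the normal form:
  the word v1v2v4v3 carries sign -1 and contributes -[[[v1, v2], v4], v3]


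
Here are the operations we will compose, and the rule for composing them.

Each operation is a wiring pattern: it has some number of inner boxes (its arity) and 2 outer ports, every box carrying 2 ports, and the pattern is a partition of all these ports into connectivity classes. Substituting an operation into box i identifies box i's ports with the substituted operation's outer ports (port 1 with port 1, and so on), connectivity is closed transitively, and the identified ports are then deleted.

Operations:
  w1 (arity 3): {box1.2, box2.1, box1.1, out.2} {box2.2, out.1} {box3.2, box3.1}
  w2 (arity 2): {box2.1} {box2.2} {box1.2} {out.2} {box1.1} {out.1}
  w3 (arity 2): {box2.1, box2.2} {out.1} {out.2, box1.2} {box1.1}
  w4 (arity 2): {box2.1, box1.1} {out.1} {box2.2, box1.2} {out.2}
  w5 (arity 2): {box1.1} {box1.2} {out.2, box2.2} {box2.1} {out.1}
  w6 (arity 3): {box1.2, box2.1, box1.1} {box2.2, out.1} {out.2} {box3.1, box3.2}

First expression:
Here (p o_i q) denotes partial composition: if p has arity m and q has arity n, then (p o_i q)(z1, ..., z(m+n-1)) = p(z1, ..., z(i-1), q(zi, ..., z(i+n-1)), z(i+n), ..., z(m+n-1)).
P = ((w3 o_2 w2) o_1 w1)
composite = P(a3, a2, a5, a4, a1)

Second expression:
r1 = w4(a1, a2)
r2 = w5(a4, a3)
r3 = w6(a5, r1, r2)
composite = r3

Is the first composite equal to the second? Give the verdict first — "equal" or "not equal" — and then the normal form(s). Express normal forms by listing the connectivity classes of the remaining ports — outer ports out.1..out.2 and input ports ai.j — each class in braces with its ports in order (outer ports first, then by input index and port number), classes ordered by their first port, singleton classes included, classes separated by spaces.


not equal; the first gives {out.1} {out.2, a2.1, a3.1, a3.2} {a1.1} {a1.2} {a2.2} {a4.1} {a4.2} {a5.1, a5.2} and the second {out.1} {out.2} {a1.1, a2.1} {a1.2, a2.2} {a3.1} {a3.2} {a4.1} {a4.2} {a5.1, a5.2}

In normal form, the first expression is {out.1} {out.2, a2.1, a3.1, a3.2} {a1.1} {a1.2} {a2.2} {a4.1} {a4.2} {a5.1, a5.2}
In normal form, the second expression is {out.1} {out.2} {a1.1, a2.1} {a1.2, a2.2} {a3.1} {a3.2} {a4.1} {a4.2} {a5.1, a5.2}
Distinct normal forms: not equal.


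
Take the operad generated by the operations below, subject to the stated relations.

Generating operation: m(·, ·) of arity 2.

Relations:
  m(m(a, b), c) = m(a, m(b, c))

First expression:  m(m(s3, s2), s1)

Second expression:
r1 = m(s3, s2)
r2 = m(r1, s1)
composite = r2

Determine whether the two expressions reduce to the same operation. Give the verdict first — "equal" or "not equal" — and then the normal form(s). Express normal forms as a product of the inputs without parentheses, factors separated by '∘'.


equal — both sides give s3 ∘ s2 ∘ s1

The first expression, normalized: s3 ∘ s2 ∘ s1
The second expression, normalized: s3 ∘ s2 ∘ s1
The forms coincide; equal.


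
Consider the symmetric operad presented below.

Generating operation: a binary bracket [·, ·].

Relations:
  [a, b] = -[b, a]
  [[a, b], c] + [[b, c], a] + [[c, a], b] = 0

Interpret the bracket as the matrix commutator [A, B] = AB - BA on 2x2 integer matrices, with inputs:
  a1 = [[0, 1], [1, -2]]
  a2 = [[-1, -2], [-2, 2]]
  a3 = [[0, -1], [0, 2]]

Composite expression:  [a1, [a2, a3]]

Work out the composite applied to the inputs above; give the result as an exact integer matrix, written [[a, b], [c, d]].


[[5, 2], [-12, -5]]

[a2, a3] = [[-2, -1], [4, 2]]
[a1, [a2, a3]] = [[5, 2], [-12, -5]]


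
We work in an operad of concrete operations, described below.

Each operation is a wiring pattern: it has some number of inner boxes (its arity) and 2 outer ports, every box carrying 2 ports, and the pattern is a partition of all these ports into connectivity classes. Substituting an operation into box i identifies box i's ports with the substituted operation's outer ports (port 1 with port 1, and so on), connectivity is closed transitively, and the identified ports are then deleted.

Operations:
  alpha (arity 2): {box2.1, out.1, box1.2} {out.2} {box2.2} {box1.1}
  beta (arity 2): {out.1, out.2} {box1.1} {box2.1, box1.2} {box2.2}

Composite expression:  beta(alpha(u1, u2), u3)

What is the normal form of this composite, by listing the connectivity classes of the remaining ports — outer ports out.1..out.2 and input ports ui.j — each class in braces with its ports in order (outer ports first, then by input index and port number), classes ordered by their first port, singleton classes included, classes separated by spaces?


Two ports join when wires chain via beta-identified ports.
through alpha, on inputs (u1, u2): {out.1, u1.2, u2.1} {out.2} {u1.1} {u2.2} (out.j = stage outer ports)
through beta, on inputs (u1, u2, u3): {out.1, out.2} {u1.1} {u1.2, u2.1} {u2.2} {u3.1} {u3.2} (out.j = stage outer ports)

{out.1, out.2} {u1.1} {u1.2, u2.1} {u2.2} {u3.1} {u3.2}


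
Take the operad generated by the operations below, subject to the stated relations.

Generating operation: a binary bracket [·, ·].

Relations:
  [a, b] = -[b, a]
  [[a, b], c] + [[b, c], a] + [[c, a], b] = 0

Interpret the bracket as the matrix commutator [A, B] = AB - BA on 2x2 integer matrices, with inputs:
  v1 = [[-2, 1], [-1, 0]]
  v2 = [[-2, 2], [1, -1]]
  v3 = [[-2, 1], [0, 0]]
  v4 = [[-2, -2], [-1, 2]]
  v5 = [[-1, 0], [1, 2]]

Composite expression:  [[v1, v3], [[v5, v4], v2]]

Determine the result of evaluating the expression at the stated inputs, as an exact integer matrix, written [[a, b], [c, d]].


[[-28, 28], [74, 28]]

[v1, v3] = [[1, 0], [2, -1]]
[v5, v4] = [[2, 6], [-7, -2]]
[[v5, v4], v2] = [[20, 14], [3, -20]]
[[v1, v3], [[v5, v4], v2]] = [[-28, 28], [74, 28]]


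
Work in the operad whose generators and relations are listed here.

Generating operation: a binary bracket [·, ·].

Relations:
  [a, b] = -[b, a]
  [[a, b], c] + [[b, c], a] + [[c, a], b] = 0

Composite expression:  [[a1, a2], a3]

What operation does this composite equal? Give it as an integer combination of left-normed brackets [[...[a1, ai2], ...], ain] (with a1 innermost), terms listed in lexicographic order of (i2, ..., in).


Expand each bracket as ab - ba; the a1-initial words give the coefficients.
Composite bracket: [[a1, a2], a3]
The bracket unfolds into 4 signed words via [a, b] = ab - ba (2^2 = 4).
Keep just the words that open with a1:
  word a1a2a3 has sign +1, contributing +[[a1, a2], a3]

[[a1, a2], a3]


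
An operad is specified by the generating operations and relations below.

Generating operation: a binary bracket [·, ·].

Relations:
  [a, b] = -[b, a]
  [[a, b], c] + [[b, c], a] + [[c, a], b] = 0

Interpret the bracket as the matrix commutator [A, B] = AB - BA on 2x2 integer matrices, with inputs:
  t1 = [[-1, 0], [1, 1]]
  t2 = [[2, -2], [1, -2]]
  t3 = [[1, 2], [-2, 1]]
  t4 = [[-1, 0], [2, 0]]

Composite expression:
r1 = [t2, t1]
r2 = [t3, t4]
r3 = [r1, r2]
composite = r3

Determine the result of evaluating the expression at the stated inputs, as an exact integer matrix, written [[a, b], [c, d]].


[t2, t1] = [[-2, -4], [-6, 2]]
[t3, t4] = [[4, 2], [2, -4]]
[[t2, t1], [t3, t4]] = [[4, 24], [-40, -4]]

[[4, 24], [-40, -4]]


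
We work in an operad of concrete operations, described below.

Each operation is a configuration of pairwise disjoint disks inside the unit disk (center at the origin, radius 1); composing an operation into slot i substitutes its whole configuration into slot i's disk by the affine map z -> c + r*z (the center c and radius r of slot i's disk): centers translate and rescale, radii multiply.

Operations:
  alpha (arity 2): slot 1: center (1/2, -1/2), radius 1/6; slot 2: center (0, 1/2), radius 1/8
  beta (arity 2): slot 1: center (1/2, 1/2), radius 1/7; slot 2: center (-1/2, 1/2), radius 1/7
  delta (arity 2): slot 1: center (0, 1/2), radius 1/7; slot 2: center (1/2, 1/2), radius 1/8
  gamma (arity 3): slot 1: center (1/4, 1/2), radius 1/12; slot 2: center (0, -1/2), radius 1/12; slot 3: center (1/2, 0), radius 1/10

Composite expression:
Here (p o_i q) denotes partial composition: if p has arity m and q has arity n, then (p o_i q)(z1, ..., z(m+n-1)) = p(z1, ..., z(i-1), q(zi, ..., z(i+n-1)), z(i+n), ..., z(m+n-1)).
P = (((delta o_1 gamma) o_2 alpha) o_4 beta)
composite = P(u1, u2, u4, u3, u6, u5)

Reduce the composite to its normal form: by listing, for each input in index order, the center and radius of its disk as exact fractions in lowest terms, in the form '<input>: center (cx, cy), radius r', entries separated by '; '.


Only the slot chain above each u matters under delta; compose those maps.
u1: after 2 affine steps, its disk has center (1/28, 4/7), radius 1/84
u2: after 3 affine steps, its disk has center (1/168, 71/168), radius 1/504
u4: after 3 affine steps, its disk has center (0, 73/168), radius 1/672
u3: after 3 affine steps, its disk has center (11/140, 71/140), radius 1/490
u6: after 3 affine steps, its disk has center (9/140, 71/140), radius 1/490
u5: after 1 affine step, its disk has center (1/2, 1/2), radius 1/8

u1: center (1/28, 4/7), radius 1/84; u2: center (1/168, 71/168), radius 1/504; u3: center (11/140, 71/140), radius 1/490; u4: center (0, 73/168), radius 1/672; u5: center (1/2, 1/2), radius 1/8; u6: center (9/140, 71/140), radius 1/490


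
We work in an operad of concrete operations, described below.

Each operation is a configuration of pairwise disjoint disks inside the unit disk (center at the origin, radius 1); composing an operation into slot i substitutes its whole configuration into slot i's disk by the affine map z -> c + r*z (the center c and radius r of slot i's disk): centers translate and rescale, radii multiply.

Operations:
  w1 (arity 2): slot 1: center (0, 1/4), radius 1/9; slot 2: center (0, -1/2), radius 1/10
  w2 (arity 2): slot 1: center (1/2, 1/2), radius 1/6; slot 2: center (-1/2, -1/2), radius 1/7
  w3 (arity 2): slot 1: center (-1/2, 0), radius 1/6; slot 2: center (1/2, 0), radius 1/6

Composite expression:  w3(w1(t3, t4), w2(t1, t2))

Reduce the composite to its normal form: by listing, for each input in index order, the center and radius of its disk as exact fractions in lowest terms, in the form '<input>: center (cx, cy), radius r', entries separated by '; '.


t1: center (7/12, 1/12), radius 1/36; t2: center (5/12, -1/12), radius 1/42; t3: center (-1/2, 1/24), radius 1/54; t4: center (-1/2, -1/12), radius 1/60

Follow each t-input down from w3: c' goes to c + r*c', radius to r*r'.
t3: after 2 affine steps, its disk has center (-1/2, 1/24), radius 1/54
t4: after 2 affine steps, its disk has center (-1/2, -1/12), radius 1/60
t1: after 2 affine steps, its disk has center (7/12, 1/12), radius 1/36
t2: after 2 affine steps, its disk has center (5/12, -1/12), radius 1/42


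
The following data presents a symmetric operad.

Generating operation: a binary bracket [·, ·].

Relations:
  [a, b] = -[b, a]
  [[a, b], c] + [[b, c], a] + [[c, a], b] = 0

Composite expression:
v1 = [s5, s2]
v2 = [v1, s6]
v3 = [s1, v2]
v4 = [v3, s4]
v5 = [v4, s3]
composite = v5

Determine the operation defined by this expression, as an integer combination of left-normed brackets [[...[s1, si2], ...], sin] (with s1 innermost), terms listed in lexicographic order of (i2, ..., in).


Skip Jacobi rewriting: expand, keep s1-initial words, read off terms.
Composite bracket: [[[s1, [[s5, s2], s6]], s4], s3]
Applying ab - ba throughout gives 32 signed words (2^5 = 32).
Collect the words opening with s1:
  s1s2s5s6s4s3 appears with sign -1, giving the term -[[[[[s1, s2], s5], s6], s4], s3]
  s1s5s2s6s4s3 appears with sign +1, giving the term +[[[[[s1, s5], s2], s6], s4], s3]
  s1s6s2s5s4s3 appears with sign +1, giving the term +[[[[[s1, s6], s2], s5], s4], s3]
  s1s6s5s2s4s3 appears with sign -1, giving the term -[[[[[s1, s6], s5], s2], s4], s3]

-[[[[[s1, s2], s5], s6], s4], s3] + [[[[[s1, s5], s2], s6], s4], s3] + [[[[[s1, s6], s2], s5], s4], s3] - [[[[[s1, s6], s5], s2], s4], s3]


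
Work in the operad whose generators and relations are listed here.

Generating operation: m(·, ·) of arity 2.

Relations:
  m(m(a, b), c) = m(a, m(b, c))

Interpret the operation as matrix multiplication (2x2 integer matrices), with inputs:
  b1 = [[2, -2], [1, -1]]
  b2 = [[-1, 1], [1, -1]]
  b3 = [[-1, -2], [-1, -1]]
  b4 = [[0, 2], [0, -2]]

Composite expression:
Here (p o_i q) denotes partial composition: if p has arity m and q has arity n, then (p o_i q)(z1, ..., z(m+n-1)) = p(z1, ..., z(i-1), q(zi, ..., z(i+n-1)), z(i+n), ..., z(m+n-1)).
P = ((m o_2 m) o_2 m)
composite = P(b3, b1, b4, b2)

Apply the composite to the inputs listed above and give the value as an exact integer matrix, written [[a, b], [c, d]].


[[-16, 16], [-12, 12]]

m(b1, b4) = [[0, 8], [0, 4]]
m(m(b1, b4), b2) = [[8, -8], [4, -4]]
m(b3, m(m(b1, b4), b2)) = [[-16, 16], [-12, 12]]


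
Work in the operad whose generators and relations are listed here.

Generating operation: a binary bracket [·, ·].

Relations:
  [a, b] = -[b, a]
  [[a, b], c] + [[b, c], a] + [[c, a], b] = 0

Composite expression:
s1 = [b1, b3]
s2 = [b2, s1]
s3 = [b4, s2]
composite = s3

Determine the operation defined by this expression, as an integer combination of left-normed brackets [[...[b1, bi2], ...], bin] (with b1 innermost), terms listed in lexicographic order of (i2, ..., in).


[[[b1, b3], b2], b4]

Left-normed coefficients sit on the b1-initial expansion words.
Composite bracket: [b4, [b2, [b1, b3]]]
Full expansion: 8 signed words from ab - ba (2^3 = 8).
Collect the words opening with b1:
  sign of b1b3b2b4 is +1, so it contributes +[[[b1, b3], b2], b4]


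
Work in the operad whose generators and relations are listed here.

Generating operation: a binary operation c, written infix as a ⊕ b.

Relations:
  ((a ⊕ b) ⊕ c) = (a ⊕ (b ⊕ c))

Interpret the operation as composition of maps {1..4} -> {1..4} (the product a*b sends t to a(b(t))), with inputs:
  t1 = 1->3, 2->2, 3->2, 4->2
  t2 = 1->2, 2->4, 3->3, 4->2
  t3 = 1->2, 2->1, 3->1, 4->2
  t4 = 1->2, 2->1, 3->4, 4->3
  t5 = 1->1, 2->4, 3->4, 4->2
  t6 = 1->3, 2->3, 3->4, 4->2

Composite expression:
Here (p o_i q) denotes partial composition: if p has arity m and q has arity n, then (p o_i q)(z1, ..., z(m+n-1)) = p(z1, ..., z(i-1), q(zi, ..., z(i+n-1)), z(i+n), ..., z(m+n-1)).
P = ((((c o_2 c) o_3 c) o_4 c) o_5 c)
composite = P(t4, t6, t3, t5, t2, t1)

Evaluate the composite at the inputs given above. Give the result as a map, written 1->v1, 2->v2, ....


1->4, 2->4, 3->4, 4->4

(t2 ⊕ t1) = 1->3, 2->4, 3->4, 4->4
(t5 ⊕ (t2 ⊕ t1)) = 1->4, 2->2, 3->2, 4->2
(t3 ⊕ (t5 ⊕ (t2 ⊕ t1))) = 1->2, 2->1, 3->1, 4->1
(t6 ⊕ (t3 ⊕ (t5 ⊕ (t2 ⊕ t1)))) = 1->3, 2->3, 3->3, 4->3
(t4 ⊕ (t6 ⊕ (t3 ⊕ (t5 ⊕ (t2 ⊕ t1))))) = 1->4, 2->4, 3->4, 4->4


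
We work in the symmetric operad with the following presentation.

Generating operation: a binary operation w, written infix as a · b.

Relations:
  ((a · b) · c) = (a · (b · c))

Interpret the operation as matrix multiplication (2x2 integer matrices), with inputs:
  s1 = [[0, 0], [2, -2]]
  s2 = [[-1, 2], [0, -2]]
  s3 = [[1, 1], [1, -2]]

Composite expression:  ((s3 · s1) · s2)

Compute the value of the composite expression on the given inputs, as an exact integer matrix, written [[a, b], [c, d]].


[[-2, 8], [4, -16]]

(s3 · s1) = [[2, -2], [-4, 4]]
((s3 · s1) · s2) = [[-2, 8], [4, -16]]


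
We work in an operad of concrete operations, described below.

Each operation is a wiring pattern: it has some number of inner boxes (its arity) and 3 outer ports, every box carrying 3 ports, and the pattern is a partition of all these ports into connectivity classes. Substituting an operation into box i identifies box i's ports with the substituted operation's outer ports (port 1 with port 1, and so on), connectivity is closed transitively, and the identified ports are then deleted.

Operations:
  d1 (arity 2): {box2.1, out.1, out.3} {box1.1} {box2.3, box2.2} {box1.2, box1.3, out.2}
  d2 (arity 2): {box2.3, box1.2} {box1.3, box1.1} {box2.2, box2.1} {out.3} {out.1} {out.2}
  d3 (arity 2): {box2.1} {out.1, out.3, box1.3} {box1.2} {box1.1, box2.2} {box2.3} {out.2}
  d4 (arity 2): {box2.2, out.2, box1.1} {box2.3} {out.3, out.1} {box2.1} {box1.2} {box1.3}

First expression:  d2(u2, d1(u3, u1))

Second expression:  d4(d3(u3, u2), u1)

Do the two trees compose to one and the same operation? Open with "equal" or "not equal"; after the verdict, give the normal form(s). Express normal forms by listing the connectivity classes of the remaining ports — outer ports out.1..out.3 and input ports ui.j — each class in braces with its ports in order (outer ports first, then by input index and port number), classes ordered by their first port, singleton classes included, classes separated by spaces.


not equal; the first gives {out.1} {out.2} {out.3} {u1.1, u2.2, u3.2, u3.3} {u1.2, u1.3} {u2.1, u2.3} {u3.1} and the second {out.1, out.3} {out.2, u1.2, u3.3} {u1.1} {u1.3} {u2.1} {u2.2, u3.1} {u2.3} {u3.2}

The first expression, normalized: {out.1} {out.2} {out.3} {u1.1, u2.2, u3.2, u3.3} {u1.2, u1.3} {u2.1, u2.3} {u3.1}
The second expression, normalized: {out.1, out.3} {out.2, u1.2, u3.3} {u1.1} {u1.3} {u2.1} {u2.2, u3.1} {u2.3} {u3.2}
The normal forms differ: not equal.


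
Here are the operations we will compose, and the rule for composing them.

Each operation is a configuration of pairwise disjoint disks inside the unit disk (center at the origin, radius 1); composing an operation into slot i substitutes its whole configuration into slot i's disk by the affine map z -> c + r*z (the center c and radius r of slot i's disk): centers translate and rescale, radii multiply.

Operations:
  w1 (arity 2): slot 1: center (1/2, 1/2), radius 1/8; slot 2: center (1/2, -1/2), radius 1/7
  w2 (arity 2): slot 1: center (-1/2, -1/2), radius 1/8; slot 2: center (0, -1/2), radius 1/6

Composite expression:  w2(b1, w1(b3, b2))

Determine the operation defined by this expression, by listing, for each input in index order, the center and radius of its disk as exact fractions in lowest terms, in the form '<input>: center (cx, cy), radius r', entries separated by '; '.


Affine substitution under w2: radii multiply and b-centers shift.
b1 passes through 1 substitution, ending at center (-1/2, -1/2), radius 1/8
b3 passes through 2 substitutions, ending at center (1/12, -5/12), radius 1/48
b2 passes through 2 substitutions, ending at center (1/12, -7/12), radius 1/42

b1: center (-1/2, -1/2), radius 1/8; b2: center (1/12, -7/12), radius 1/42; b3: center (1/12, -5/12), radius 1/48


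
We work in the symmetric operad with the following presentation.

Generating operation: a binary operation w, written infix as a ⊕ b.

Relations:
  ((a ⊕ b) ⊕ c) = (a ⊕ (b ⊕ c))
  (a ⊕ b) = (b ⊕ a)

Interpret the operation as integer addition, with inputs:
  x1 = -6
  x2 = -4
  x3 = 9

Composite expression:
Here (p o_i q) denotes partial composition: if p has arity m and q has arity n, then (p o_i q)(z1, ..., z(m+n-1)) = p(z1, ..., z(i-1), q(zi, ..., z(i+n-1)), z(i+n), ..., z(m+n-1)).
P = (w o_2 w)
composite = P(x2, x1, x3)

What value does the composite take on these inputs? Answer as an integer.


-1


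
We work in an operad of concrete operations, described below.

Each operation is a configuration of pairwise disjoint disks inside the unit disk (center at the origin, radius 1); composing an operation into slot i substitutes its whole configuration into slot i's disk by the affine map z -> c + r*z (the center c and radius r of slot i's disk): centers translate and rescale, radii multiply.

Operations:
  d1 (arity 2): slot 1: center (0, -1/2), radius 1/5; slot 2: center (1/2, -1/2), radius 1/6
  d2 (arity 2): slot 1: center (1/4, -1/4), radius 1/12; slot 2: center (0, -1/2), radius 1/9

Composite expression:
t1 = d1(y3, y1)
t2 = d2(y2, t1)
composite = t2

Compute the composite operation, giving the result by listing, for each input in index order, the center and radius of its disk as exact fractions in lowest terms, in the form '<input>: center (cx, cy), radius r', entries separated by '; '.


y1: center (1/18, -5/9), radius 1/54; y2: center (1/4, -1/4), radius 1/12; y3: center (0, -5/9), radius 1/45

Nesting under d2 composes maps z -> c + r*z down each y-path.
y2 passes through 1 substitution, ending at center (1/4, -1/4), radius 1/12
y3 passes through 2 substitutions, ending at center (0, -5/9), radius 1/45
y1 passes through 2 substitutions, ending at center (1/18, -5/9), radius 1/54


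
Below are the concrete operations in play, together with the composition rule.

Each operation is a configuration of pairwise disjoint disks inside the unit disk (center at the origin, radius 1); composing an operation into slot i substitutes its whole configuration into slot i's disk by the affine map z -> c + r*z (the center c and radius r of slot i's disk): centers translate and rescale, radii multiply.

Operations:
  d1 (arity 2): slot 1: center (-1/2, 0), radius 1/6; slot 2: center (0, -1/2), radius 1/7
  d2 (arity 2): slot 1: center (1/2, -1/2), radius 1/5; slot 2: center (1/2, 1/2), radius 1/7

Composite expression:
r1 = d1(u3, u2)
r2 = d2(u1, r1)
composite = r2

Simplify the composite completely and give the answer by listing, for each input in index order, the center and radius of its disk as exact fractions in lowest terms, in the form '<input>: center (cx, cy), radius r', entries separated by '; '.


u1: center (1/2, -1/2), radius 1/5; u2: center (1/2, 3/7), radius 1/49; u3: center (3/7, 1/2), radius 1/42


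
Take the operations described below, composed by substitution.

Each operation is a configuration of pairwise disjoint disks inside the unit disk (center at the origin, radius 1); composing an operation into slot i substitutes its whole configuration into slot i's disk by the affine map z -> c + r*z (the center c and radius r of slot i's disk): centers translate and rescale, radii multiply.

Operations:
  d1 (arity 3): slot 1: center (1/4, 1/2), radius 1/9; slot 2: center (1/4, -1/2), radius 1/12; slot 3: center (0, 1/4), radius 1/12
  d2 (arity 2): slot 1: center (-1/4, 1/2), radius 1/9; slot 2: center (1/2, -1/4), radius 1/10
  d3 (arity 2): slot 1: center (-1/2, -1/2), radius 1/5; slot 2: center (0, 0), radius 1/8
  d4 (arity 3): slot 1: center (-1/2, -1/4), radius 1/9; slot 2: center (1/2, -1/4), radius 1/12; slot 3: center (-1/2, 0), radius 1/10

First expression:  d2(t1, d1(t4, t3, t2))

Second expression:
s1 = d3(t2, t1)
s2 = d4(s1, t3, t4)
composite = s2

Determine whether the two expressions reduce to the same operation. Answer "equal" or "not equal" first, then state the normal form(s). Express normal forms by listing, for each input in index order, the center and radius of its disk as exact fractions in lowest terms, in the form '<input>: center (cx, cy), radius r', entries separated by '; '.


not equal — first t1: center (-1/4, 1/2), radius 1/9; t2: center (1/2, -9/40), radius 1/120; t3: center (21/40, -3/10), radius 1/120; t4: center (21/40, -1/5), radius 1/90, second t1: center (-1/2, -1/4), radius 1/72; t2: center (-5/9, -11/36), radius 1/45; t3: center (1/2, -1/4), radius 1/12; t4: center (-1/2, 0), radius 1/10
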